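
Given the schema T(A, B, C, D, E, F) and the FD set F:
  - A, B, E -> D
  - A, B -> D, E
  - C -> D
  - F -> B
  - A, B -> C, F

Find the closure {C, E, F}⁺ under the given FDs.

Start with {C, E, F}.
C -> D applies; add {D} → now {C, D, E, F}.
F -> B applies; add {B} → now {B, C, D, E, F}.
No further FD applies.

{B, C, D, E, F}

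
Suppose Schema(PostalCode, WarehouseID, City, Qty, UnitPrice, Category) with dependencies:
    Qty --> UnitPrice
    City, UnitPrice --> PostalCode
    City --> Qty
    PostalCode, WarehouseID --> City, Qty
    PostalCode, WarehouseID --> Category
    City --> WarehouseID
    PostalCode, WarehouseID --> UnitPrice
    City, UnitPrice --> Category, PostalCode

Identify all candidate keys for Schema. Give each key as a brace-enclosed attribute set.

{City}, {PostalCode, WarehouseID}

{City}⁺ = {Category, City, PostalCode, Qty, UnitPrice, WarehouseID}, which is every attribute, so {City} is a candidate key.
{PostalCode, WarehouseID}⁺ = {Category, City, PostalCode, Qty, UnitPrice, WarehouseID}, which is every attribute, so {PostalCode, WarehouseID} is a candidate key.
These are minimal and exhaustive — every other superkey contains one of them.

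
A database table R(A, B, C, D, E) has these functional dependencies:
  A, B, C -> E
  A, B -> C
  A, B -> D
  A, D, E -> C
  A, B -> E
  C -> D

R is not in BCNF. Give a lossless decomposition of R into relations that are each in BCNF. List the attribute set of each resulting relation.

{A, B, D, E}; {A, C, E}; {C, D}

Candidate key of the original relation: {A, B}.
Within {A, B, C, D, E}: {A, D, E}⁺ ∩ {A, B, C, D, E} = {A, C, D, E}, not the whole set, so A, D, E -> C violates BCNF; decompose into {A, C, D, E} and {A, B, D, E}.
Within {A, C, D, E}: {C}⁺ ∩ {A, C, D, E} = {C, D}, not the whole set, so C -> D violates BCNF; decompose into {C, D} and {A, C, E}.
{C, D} is in BCNF.
{A, C, E} is in BCNF.
{A, B, D, E} is in BCNF.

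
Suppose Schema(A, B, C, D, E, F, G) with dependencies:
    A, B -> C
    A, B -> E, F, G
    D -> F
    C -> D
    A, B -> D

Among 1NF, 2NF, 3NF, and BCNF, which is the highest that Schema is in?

2NF

Candidate key: {A, B}. Prime attributes: {A, B}.
D -> F breaks BCNF: {D}⁺ = {D, F}, so {D} is not a superkey.
Because {F} is non-prime and the left side of D -> F is not a superkey, the relation is not in 3NF.
No proper subset of a key has a non-prime attribute in its closure, so there is no partial dependency; 2NF holds.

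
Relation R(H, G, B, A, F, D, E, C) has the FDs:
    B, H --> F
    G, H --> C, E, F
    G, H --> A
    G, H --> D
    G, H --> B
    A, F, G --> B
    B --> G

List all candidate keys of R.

{B, H}, {G, H}

{H} never appears on the right of any FD, so every key must include it.
{B, H}⁺ = {A, B, C, D, E, F, G, H} — all of the relation — so {B, H} is a candidate key.
{G, H}⁺ = {A, B, C, D, E, F, G, H} — all of the relation — so {G, H} is a candidate key.
No proper subset of any of these is a key, and no other minimal superkey exists.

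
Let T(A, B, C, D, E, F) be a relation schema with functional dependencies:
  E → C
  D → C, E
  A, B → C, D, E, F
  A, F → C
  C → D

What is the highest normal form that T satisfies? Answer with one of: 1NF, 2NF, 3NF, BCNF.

Candidate key: {A, B}. Prime attributes: {A, B}.
For E → C we have {E}⁺ = {C, D, E}; {E} is not a superkey, so BCNF fails.
E → C has non-prime {C} on the right and a non-superkey on the left, so 3NF fails.
No non-prime attribute depends on a proper subset of any candidate key, so 2NF holds.

2NF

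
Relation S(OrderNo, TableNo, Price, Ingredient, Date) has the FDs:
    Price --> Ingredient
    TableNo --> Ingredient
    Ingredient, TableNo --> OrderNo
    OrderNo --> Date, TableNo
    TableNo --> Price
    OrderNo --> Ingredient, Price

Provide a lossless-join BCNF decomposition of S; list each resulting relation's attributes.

Candidate keys of the original relation: {OrderNo}, {TableNo}.
{Date, Ingredient, OrderNo, Price, TableNo}: {Price} determines {Ingredient, Price} here but is not a superkey — split on Price --> Ingredient, giving {Ingredient, Price} and {Date, OrderNo, Price, TableNo}.
{Ingredient, Price} has no BCNF violation.
{Date, OrderNo, Price, TableNo} has no BCNF violation.

{Date, OrderNo, Price, TableNo}; {Ingredient, Price}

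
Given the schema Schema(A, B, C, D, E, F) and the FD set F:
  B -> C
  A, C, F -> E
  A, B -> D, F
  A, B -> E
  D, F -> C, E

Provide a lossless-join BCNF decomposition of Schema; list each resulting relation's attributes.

{A, B, D, F}; {B, C}; {D, E, F}

Candidate key of the original relation: {A, B}.
In {A, B, C, D, E, F}, {B} is not a superkey ({B}⁺ restricted to this set is {B, C}), so split on B -> C into {B, C} and {A, B, D, E, F}.
{B, C} has no BCNF violation.
In {A, B, D, E, F}, {D, F} is not a superkey ({D, F}⁺ restricted to this set is {D, E, F}), so split on D, F -> E into {D, E, F} and {A, B, D, F}.
{D, E, F} has no BCNF violation.
{A, B, D, F} has no BCNF violation.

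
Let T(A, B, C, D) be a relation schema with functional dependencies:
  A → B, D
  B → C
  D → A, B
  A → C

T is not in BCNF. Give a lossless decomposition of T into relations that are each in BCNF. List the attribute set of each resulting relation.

{A, B, D}; {B, C}

Candidate keys of the original relation: {A}, {D}.
In {A, B, C, D}, {B} is not a superkey ({B}⁺ restricted to this set is {B, C}), so split on B → C into {B, C} and {A, B, D}.
{B, C} is in BCNF.
{A, B, D} is in BCNF.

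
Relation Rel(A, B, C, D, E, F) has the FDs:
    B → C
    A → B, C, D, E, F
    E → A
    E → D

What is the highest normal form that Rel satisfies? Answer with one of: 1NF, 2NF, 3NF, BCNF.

Candidate keys: {A}, {E}. Prime attributes: {A, E}.
B → C breaks BCNF: {B}⁺ = {B, C}, so {B} is not a superkey.
B → C determines the non-prime attribute {C} from a non-superkey — 3NF is violated.
All keys have size 1, which rules out partial dependencies — 2NF is satisfied.

2NF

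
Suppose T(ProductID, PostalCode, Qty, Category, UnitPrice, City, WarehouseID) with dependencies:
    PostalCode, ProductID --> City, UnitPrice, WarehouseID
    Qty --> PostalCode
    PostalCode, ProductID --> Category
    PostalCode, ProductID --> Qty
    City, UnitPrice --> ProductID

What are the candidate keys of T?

{PostalCode, ProductID}⁺ = {Category, City, PostalCode, ProductID, Qty, UnitPrice, WarehouseID} — all of the relation — so {PostalCode, ProductID} is a candidate key.
{ProductID, Qty}⁺ = {Category, City, PostalCode, ProductID, Qty, UnitPrice, WarehouseID} — all of the relation — so {ProductID, Qty} is a candidate key.
{City, PostalCode, UnitPrice}⁺ = {Category, City, PostalCode, ProductID, Qty, UnitPrice, WarehouseID} — all of the relation — so {City, PostalCode, UnitPrice} is a candidate key.
{City, Qty, UnitPrice}⁺ = {Category, City, PostalCode, ProductID, Qty, UnitPrice, WarehouseID} — all of the relation — so {City, Qty, UnitPrice} is a candidate key.
Any other superkey properly contains one of these, so there are no further candidate keys.

{City, PostalCode, UnitPrice}, {City, Qty, UnitPrice}, {PostalCode, ProductID}, {ProductID, Qty}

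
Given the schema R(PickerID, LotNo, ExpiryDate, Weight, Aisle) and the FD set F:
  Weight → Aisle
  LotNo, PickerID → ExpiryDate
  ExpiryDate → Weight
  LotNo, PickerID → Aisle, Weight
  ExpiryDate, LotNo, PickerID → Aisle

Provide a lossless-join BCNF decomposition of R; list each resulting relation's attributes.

{Aisle, Weight}; {ExpiryDate, LotNo, PickerID}; {ExpiryDate, Weight}

Candidate key of the original relation: {LotNo, PickerID}.
In {Aisle, ExpiryDate, LotNo, PickerID, Weight}, {Weight} is not a superkey ({Weight}⁺ restricted to this set is {Aisle, Weight}), so split on Weight → Aisle into {Aisle, Weight} and {ExpiryDate, LotNo, PickerID, Weight}.
{Aisle, Weight} has no BCNF violation.
In {ExpiryDate, LotNo, PickerID, Weight}, {ExpiryDate} is not a superkey ({ExpiryDate}⁺ restricted to this set is {ExpiryDate, Weight}), so split on ExpiryDate → Weight into {ExpiryDate, Weight} and {ExpiryDate, LotNo, PickerID}.
{ExpiryDate, Weight} has no BCNF violation.
{ExpiryDate, LotNo, PickerID} has no BCNF violation.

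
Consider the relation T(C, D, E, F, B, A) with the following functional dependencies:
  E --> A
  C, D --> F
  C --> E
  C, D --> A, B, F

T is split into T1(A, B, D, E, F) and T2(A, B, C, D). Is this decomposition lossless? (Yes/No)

No

T1 ∩ T2 = {A, B, D}; its closure under F is {A, B, D}.
T1 ⊄ {A, B, D} and T2 ⊄ {A, B, D}, so the split is lossy.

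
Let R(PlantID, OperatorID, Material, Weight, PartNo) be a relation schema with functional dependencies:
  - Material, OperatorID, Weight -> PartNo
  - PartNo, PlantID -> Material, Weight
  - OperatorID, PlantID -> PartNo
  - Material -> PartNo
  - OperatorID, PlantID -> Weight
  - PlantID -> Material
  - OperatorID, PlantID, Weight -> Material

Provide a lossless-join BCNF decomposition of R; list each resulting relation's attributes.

Candidate key of the original relation: {OperatorID, PlantID}.
{Material, OperatorID, PartNo, PlantID, Weight}: {Material, OperatorID, Weight} determines {Material, OperatorID, PartNo, Weight} here but is not a superkey — split on Material, OperatorID, Weight -> PartNo, giving {Material, OperatorID, PartNo, Weight} and {Material, OperatorID, PlantID, Weight}.
{Material, OperatorID, PartNo, Weight}: {Material} determines {Material, PartNo} here but is not a superkey — split on Material -> PartNo, giving {Material, PartNo} and {Material, OperatorID, Weight}.
{Material, PartNo}: every determinant is a superkey — BCNF.
{Material, OperatorID, Weight}: every determinant is a superkey — BCNF.
{Material, OperatorID, PlantID, Weight}: {PlantID} determines {Material, PlantID, Weight} here but is not a superkey — split on PlantID -> Material, Weight, giving {Material, PlantID, Weight} and {OperatorID, PlantID}.
{Material, PlantID, Weight}: every determinant is a superkey — BCNF.
{OperatorID, PlantID}: every determinant is a superkey — BCNF.

{Material, OperatorID, Weight}; {Material, PartNo}; {Material, PlantID, Weight}; {OperatorID, PlantID}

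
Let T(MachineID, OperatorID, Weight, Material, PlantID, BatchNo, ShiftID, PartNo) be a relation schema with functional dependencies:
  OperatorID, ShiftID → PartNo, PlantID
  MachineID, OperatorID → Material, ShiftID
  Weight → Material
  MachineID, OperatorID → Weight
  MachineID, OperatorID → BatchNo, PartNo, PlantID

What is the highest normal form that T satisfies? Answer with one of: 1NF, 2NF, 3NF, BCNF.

2NF

Candidate key: {MachineID, OperatorID}. Prime attributes: {MachineID, OperatorID}.
OperatorID, ShiftID → PartNo, PlantID breaks BCNF: {OperatorID, ShiftID}⁺ = {OperatorID, PartNo, PlantID, ShiftID}, so {OperatorID, ShiftID} is not a superkey.
Because {PartNo, PlantID} are non-prime and the left side of OperatorID, ShiftID → PartNo, PlantID is not a superkey, the relation is not in 3NF.
No proper subset of a key has a non-prime attribute in its closure, so there is no partial dependency; 2NF holds.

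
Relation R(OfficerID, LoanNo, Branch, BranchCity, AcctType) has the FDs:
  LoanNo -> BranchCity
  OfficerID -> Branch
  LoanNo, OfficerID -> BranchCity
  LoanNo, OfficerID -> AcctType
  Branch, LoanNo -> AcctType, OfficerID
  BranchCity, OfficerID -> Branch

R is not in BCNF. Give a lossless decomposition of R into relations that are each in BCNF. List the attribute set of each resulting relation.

{AcctType, LoanNo, OfficerID}; {Branch, OfficerID}; {BranchCity, LoanNo}

Candidate keys of the original relation: {Branch, LoanNo}, {LoanNo, OfficerID}.
{AcctType, Branch, BranchCity, LoanNo, OfficerID}: {LoanNo} determines {BranchCity, LoanNo} here but is not a superkey — split on LoanNo -> BranchCity, giving {BranchCity, LoanNo} and {AcctType, Branch, LoanNo, OfficerID}.
{BranchCity, LoanNo} has no BCNF violation.
{AcctType, Branch, LoanNo, OfficerID}: {OfficerID} determines {Branch, OfficerID} here but is not a superkey — split on OfficerID -> Branch, giving {Branch, OfficerID} and {AcctType, LoanNo, OfficerID}.
{Branch, OfficerID} has no BCNF violation.
{AcctType, LoanNo, OfficerID} has no BCNF violation.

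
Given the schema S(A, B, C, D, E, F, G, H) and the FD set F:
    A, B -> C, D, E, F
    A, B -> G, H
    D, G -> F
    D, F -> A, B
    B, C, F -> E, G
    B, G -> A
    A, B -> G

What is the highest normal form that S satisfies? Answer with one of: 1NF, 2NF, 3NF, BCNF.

Candidate keys: {A, B}, {B, C, F}, {B, G}, {D, F}, {D, G}. Prime attributes: {A, B, C, D, F, G}.
The left-hand side of every FD is a superkey, so BCNF is satisfied.

BCNF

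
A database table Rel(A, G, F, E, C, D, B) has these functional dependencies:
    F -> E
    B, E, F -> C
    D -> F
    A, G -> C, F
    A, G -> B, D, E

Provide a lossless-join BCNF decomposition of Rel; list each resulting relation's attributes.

{A, B, D, G}; {B, C, D}; {D, F}; {E, F}

Candidate key of the original relation: {A, G}.
In {A, B, C, D, E, F, G}, {F} is not a superkey ({F}⁺ restricted to this set is {E, F}), so split on F -> E into {E, F} and {A, B, C, D, F, G}.
{E, F} is in BCNF.
In {A, B, C, D, F, G}, {D} is not a superkey ({D}⁺ restricted to this set is {D, F}), so split on D -> F into {D, F} and {A, B, C, D, G}.
{D, F} is in BCNF.
In {A, B, C, D, G}, {B, D} is not a superkey ({B, D}⁺ restricted to this set is {B, C, D}), so split on B, D -> C into {B, C, D} and {A, B, D, G}.
{B, C, D} is in BCNF.
{A, B, D, G} is in BCNF.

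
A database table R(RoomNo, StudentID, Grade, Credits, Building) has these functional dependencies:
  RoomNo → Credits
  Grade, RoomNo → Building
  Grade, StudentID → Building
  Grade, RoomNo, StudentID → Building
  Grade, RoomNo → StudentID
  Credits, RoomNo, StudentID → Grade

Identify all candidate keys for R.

No FD produces {RoomNo}, so it must be in every candidate key.
{Grade, RoomNo} is a candidate key since {Grade, RoomNo}⁺ = {Building, Credits, Grade, RoomNo, StudentID} covers every attribute.
{RoomNo, StudentID} is a candidate key since {RoomNo, StudentID}⁺ = {Building, Credits, Grade, RoomNo, StudentID} covers every attribute.
These are minimal and exhaustive — every other superkey contains one of them.

{Grade, RoomNo}, {RoomNo, StudentID}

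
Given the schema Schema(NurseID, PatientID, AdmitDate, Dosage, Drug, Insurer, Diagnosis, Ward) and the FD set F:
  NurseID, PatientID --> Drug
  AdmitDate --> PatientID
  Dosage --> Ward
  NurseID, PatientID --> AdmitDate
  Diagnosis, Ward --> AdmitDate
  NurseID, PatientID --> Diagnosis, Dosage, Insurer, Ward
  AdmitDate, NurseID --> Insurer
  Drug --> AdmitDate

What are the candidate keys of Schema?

{AdmitDate, NurseID}, {Diagnosis, Dosage, NurseID}, {Diagnosis, NurseID, Ward}, {Drug, NurseID}, {NurseID, PatientID}

{NurseID} never appears on the right of any FD, so every key must include it.
Closure of {AdmitDate, NurseID} is {AdmitDate, Diagnosis, Dosage, Drug, Insurer, NurseID, PatientID, Ward}, the whole schema; {AdmitDate, NurseID} is a candidate key.
Closure of {Drug, NurseID} is {AdmitDate, Diagnosis, Dosage, Drug, Insurer, NurseID, PatientID, Ward}, the whole schema; {Drug, NurseID} is a candidate key.
Closure of {NurseID, PatientID} is {AdmitDate, Diagnosis, Dosage, Drug, Insurer, NurseID, PatientID, Ward}, the whole schema; {NurseID, PatientID} is a candidate key.
Closure of {Diagnosis, Dosage, NurseID} is {AdmitDate, Diagnosis, Dosage, Drug, Insurer, NurseID, PatientID, Ward}, the whole schema; {Diagnosis, Dosage, NurseID} is a candidate key.
Closure of {Diagnosis, NurseID, Ward} is {AdmitDate, Diagnosis, Dosage, Drug, Insurer, NurseID, PatientID, Ward}, the whole schema; {Diagnosis, NurseID, Ward} is a candidate key.
These are minimal and exhaustive — every other superkey contains one of them.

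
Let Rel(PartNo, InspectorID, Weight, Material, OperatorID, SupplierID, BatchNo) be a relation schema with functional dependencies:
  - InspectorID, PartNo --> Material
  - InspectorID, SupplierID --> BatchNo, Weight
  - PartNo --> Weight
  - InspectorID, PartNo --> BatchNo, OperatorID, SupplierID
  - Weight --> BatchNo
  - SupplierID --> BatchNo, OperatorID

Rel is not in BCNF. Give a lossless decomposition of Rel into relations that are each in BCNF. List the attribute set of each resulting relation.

{BatchNo, Weight}; {InspectorID, Material, PartNo, SupplierID}; {InspectorID, SupplierID, Weight}; {OperatorID, SupplierID}

Candidate key of the original relation: {InspectorID, PartNo}.
{BatchNo, InspectorID, Material, OperatorID, PartNo, SupplierID, Weight}: {InspectorID, SupplierID} determines {BatchNo, InspectorID, OperatorID, SupplierID, Weight} here but is not a superkey — split on InspectorID, SupplierID --> BatchNo, OperatorID, Weight, giving {BatchNo, InspectorID, OperatorID, SupplierID, Weight} and {InspectorID, Material, PartNo, SupplierID}.
{BatchNo, InspectorID, OperatorID, SupplierID, Weight}: {Weight} determines {BatchNo, Weight} here but is not a superkey — split on Weight --> BatchNo, giving {BatchNo, Weight} and {InspectorID, OperatorID, SupplierID, Weight}.
{BatchNo, Weight} has no BCNF violation.
{InspectorID, OperatorID, SupplierID, Weight}: {SupplierID} determines {OperatorID, SupplierID} here but is not a superkey — split on SupplierID --> OperatorID, giving {OperatorID, SupplierID} and {InspectorID, SupplierID, Weight}.
{OperatorID, SupplierID} has no BCNF violation.
{InspectorID, SupplierID, Weight} has no BCNF violation.
{InspectorID, Material, PartNo, SupplierID} has no BCNF violation.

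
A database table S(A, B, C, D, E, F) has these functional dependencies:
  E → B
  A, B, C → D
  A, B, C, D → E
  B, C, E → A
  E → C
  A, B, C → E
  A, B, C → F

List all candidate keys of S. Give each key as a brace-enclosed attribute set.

{E}⁺ = {A, B, C, D, E, F}, which is every attribute, so {E} is a candidate key.
{A, B, C}⁺ = {A, B, C, D, E, F}, which is every attribute, so {A, B, C} is a candidate key.
These are minimal and exhaustive — every other superkey contains one of them.

{A, B, C}, {E}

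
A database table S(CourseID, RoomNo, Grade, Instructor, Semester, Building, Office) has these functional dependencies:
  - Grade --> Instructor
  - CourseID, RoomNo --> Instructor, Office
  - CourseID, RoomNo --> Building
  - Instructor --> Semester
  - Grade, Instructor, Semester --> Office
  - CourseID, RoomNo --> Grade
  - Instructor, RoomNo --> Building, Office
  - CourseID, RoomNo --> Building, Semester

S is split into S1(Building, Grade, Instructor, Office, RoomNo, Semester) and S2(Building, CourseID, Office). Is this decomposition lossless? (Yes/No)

No

The shared attributes are {Building, Office} and {Building, Office}⁺ = {Building, Office}.
The closure covers neither S1 nor S2 entirely; the join is not lossless.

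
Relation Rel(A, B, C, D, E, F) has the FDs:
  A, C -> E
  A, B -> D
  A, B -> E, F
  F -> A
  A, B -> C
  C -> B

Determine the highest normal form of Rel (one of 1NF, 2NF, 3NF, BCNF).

Candidate keys: {A, B}, {A, C}, {B, F}, {C, F}. Prime attributes: {A, B, C, F}.
F -> A: {F}⁺ = {A, F}, which is not all of the attributes, so the left side is not a superkey — BCNF is violated.
Its right-hand attributes {A} are all prime, as are those of every other non-superkey FD — the relation is in 3NF.

3NF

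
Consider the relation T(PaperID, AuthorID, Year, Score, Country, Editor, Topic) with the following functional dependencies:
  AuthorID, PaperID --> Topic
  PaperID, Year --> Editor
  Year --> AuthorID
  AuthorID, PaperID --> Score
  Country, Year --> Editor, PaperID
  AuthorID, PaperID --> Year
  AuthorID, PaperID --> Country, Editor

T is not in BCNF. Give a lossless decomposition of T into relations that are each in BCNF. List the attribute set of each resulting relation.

Candidate keys of the original relation: {AuthorID, PaperID}, {Country, Year}, {PaperID, Year}.
In {AuthorID, Country, Editor, PaperID, Score, Topic, Year}, {Year} is not a superkey ({Year}⁺ restricted to this set is {AuthorID, Year}), so split on Year --> AuthorID into {AuthorID, Year} and {Country, Editor, PaperID, Score, Topic, Year}.
{AuthorID, Year} is in BCNF.
{Country, Editor, PaperID, Score, Topic, Year} is in BCNF.

{AuthorID, Year}; {Country, Editor, PaperID, Score, Topic, Year}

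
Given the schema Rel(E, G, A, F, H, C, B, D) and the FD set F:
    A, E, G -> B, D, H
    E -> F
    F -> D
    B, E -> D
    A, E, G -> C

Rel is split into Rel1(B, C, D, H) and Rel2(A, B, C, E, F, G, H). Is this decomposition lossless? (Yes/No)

No

The shared attributes are {B, C, H} and {B, C, H}⁺ = {B, C, H}.
Neither Rel1 nor Rel2 is contained in that closure, so the decomposition is lossy.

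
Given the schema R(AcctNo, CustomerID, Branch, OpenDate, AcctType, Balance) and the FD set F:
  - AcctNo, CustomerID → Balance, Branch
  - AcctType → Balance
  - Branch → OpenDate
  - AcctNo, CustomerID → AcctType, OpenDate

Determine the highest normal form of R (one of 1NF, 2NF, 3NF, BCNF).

2NF

Candidate key: {AcctNo, CustomerID}. Prime attributes: {AcctNo, CustomerID}.
AcctType → Balance breaks BCNF: {AcctType}⁺ = {AcctType, Balance}, so {AcctType} is not a superkey.
AcctType → Balance has non-prime {Balance} on the right and a non-superkey on the left, so 3NF fails.
Checking every proper subset of each key, none determines a non-prime attribute — 2NF is satisfied.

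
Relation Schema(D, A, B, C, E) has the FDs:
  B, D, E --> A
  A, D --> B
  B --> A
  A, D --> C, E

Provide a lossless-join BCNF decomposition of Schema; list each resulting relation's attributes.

{A, B}; {B, C, D, E}

Candidate keys of the original relation: {A, D}, {B, D}.
Within {A, B, C, D, E}: {B}⁺ ∩ {A, B, C, D, E} = {A, B}, not the whole set, so B --> A violates BCNF; decompose into {A, B} and {B, C, D, E}.
{A, B} has no BCNF violation.
{B, C, D, E} has no BCNF violation.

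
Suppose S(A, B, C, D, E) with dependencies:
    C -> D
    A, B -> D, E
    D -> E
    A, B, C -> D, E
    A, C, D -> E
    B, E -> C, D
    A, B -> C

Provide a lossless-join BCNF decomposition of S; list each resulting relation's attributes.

{A, B, C}; {C, D}; {D, E}

Candidate key of the original relation: {A, B}.
{A, B, C, D, E}: {C} determines {C, D, E} here but is not a superkey — split on C -> D, E, giving {C, D, E} and {A, B, C}.
{C, D, E}: {D} determines {D, E} here but is not a superkey — split on D -> E, giving {D, E} and {C, D}.
{D, E} has no BCNF violation.
{C, D} has no BCNF violation.
{A, B, C} has no BCNF violation.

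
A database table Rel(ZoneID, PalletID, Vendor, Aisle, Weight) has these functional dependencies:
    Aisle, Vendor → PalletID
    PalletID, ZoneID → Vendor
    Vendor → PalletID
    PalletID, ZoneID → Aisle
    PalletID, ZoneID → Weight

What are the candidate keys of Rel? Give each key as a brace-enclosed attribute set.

{PalletID, ZoneID}, {Vendor, ZoneID}

{ZoneID} never appears on the right of any FD, so every key must include it.
{PalletID, ZoneID}⁺ = {Aisle, PalletID, Vendor, Weight, ZoneID} — all of the relation — so {PalletID, ZoneID} is a candidate key.
{Vendor, ZoneID}⁺ = {Aisle, PalletID, Vendor, Weight, ZoneID} — all of the relation — so {Vendor, ZoneID} is a candidate key.
These are minimal and exhaustive — every other superkey contains one of them.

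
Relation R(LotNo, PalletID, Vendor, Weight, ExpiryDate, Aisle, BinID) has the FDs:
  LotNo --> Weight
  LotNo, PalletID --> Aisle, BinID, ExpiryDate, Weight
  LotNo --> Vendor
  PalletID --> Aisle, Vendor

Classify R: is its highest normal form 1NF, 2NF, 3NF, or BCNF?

1NF

Candidate key: {LotNo, PalletID}. Prime attributes: {LotNo, PalletID}.
For LotNo --> Weight we have {LotNo}⁺ = {LotNo, Vendor, Weight}; {LotNo} is not a superkey, so BCNF fails.
LotNo --> Weight has non-prime {Weight} on the right and a non-superkey on the left, so 3NF fails.
Since {LotNo} ⊂ {LotNo, PalletID} and {LotNo}⁺ ⊇ {Vendor, Weight} with {Vendor, Weight} non-prime, there is a partial dependency; 2NF fails.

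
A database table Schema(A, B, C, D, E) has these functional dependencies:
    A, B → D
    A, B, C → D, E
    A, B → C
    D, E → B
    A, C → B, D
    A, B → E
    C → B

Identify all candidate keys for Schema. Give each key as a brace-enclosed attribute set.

No FD produces {A}, so it must be in every candidate key.
Closure of {A, B} is {A, B, C, D, E}, the whole schema; {A, B} is a candidate key.
Closure of {A, C} is {A, B, C, D, E}, the whole schema; {A, C} is a candidate key.
Closure of {A, D, E} is {A, B, C, D, E}, the whole schema; {A, D, E} is a candidate key.
No proper subset of any of these is a key, and no other minimal superkey exists.

{A, B}, {A, C}, {A, D, E}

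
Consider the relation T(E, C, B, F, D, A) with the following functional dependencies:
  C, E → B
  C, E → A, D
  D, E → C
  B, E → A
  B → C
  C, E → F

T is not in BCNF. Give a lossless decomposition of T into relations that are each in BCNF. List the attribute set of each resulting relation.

Candidate keys of the original relation: {B, E}, {C, E}, {D, E}.
In {A, B, C, D, E, F}, {B} is not a superkey ({B}⁺ restricted to this set is {B, C}), so split on B → C into {B, C} and {A, B, D, E, F}.
{B, C}: every determinant is a superkey — BCNF.
{A, B, D, E, F}: every determinant is a superkey — BCNF.

{A, B, D, E, F}; {B, C}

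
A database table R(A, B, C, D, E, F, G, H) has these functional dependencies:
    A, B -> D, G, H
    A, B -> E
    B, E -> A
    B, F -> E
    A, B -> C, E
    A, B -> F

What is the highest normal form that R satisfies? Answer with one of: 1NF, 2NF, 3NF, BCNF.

Candidate keys: {A, B}, {B, E}, {B, F}. Prime attributes: {A, B, E, F}.
The left-hand side of every FD is a superkey, so BCNF is satisfied.

BCNF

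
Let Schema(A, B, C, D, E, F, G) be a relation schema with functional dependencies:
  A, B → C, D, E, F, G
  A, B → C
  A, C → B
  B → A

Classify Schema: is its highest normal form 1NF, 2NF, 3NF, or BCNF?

Candidate keys: {A, C}, {B}. Prime attributes: {A, B, C}.
Each dependency's left side is a superkey — BCNF holds.

BCNF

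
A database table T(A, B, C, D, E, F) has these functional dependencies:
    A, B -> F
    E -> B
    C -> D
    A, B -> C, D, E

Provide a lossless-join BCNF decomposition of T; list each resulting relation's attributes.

{A, C, E, F}; {B, E}; {C, D}

Candidate keys of the original relation: {A, B}, {A, E}.
{A, B, C, D, E, F}: {E} determines {B, E} here but is not a superkey — split on E -> B, giving {B, E} and {A, C, D, E, F}.
{B, E} has no BCNF violation.
{A, C, D, E, F}: {C} determines {C, D} here but is not a superkey — split on C -> D, giving {C, D} and {A, C, E, F}.
{C, D} has no BCNF violation.
{A, C, E, F} has no BCNF violation.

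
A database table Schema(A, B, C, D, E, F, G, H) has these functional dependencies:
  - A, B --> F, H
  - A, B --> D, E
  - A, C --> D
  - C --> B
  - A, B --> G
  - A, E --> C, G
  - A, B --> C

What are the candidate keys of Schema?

Attributes never on any right-hand side: {A} — every candidate key must contain it.
{A, B}⁺ = {A, B, C, D, E, F, G, H}, which is every attribute, so {A, B} is a candidate key.
{A, C}⁺ = {A, B, C, D, E, F, G, H}, which is every attribute, so {A, C} is a candidate key.
{A, E}⁺ = {A, B, C, D, E, F, G, H}, which is every attribute, so {A, E} is a candidate key.
These are minimal and exhaustive — every other superkey contains one of them.

{A, B}, {A, C}, {A, E}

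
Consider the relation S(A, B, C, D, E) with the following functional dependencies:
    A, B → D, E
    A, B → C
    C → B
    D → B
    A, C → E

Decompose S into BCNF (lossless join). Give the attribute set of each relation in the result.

Candidate keys of the original relation: {A, B}, {A, C}, {A, D}.
Within {A, B, C, D, E}: {C}⁺ ∩ {A, B, C, D, E} = {B, C}, not the whole set, so C → B violates BCNF; decompose into {B, C} and {A, C, D, E}.
{B, C} has no BCNF violation.
{A, C, D, E} has no BCNF violation.

{A, C, D, E}; {B, C}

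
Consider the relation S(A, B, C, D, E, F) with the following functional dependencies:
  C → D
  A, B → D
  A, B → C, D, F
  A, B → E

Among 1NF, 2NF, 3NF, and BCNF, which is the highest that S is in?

2NF

Candidate key: {A, B}. Prime attributes: {A, B}.
C → D breaks BCNF: {C}⁺ = {C, D}, so {C} is not a superkey.
C → D has non-prime {D} on the right and a non-superkey on the left, so 3NF fails.
No non-prime attribute depends on a proper subset of any candidate key, so 2NF holds.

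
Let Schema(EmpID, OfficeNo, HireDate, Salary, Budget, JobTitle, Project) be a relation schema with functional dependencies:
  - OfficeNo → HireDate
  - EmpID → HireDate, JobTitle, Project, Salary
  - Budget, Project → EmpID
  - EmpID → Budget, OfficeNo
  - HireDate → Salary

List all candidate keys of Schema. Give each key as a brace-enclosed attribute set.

{Budget, Project}, {EmpID}

{EmpID} is a candidate key since {EmpID}⁺ = {Budget, EmpID, HireDate, JobTitle, OfficeNo, Project, Salary} covers every attribute.
{Budget, Project} is a candidate key since {Budget, Project}⁺ = {Budget, EmpID, HireDate, JobTitle, OfficeNo, Project, Salary} covers every attribute.
Any other superkey properly contains one of these, so there are no further candidate keys.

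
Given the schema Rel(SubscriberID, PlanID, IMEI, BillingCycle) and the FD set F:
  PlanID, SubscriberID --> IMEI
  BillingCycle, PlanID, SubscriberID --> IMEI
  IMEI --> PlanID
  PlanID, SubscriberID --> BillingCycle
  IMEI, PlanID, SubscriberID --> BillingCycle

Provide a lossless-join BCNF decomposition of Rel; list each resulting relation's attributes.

Candidate keys of the original relation: {IMEI, SubscriberID}, {PlanID, SubscriberID}.
In {BillingCycle, IMEI, PlanID, SubscriberID}, {IMEI} is not a superkey ({IMEI}⁺ restricted to this set is {IMEI, PlanID}), so split on IMEI --> PlanID into {IMEI, PlanID} and {BillingCycle, IMEI, SubscriberID}.
{IMEI, PlanID} has no BCNF violation.
{BillingCycle, IMEI, SubscriberID} has no BCNF violation.

{BillingCycle, IMEI, SubscriberID}; {IMEI, PlanID}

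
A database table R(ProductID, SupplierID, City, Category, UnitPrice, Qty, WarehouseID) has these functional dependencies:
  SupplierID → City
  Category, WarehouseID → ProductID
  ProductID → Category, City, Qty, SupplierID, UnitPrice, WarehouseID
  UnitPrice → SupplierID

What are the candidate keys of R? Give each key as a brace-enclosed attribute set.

{Category, WarehouseID}, {ProductID}

{ProductID} is a candidate key since {ProductID}⁺ = {Category, City, ProductID, Qty, SupplierID, UnitPrice, WarehouseID} covers every attribute.
{Category, WarehouseID} is a candidate key since {Category, WarehouseID}⁺ = {Category, City, ProductID, Qty, SupplierID, UnitPrice, WarehouseID} covers every attribute.
No proper subset of any of these is a key, and no other minimal superkey exists.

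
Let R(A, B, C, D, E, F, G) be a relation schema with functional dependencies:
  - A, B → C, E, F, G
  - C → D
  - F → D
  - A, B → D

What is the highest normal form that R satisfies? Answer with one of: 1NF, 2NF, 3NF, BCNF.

Candidate key: {A, B}. Prime attributes: {A, B}.
C → D breaks BCNF: {C}⁺ = {C, D}, so {C} is not a superkey.
C → D has non-prime {D} on the right and a non-superkey on the left, so 3NF fails.
Checking every proper subset of each key, none determines a non-prime attribute — 2NF is satisfied.

2NF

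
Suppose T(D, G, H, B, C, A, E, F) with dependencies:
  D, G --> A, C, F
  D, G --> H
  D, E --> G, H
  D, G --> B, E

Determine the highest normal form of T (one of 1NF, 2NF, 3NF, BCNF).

Candidate keys: {D, E}, {D, G}. Prime attributes: {D, E, G}.
Each dependency's left side is a superkey — BCNF holds.

BCNF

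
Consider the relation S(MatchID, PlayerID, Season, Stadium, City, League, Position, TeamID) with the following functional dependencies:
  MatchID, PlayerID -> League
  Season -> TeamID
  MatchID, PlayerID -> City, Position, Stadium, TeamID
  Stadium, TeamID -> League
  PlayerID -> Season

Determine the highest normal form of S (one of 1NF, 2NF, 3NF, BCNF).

Candidate key: {MatchID, PlayerID}. Prime attributes: {MatchID, PlayerID}.
For Season -> TeamID we have {Season}⁺ = {Season, TeamID}; {Season} is not a superkey, so BCNF fails.
Season -> TeamID has non-prime {TeamID} on the right and a non-superkey on the left, so 3NF fails.
Since {PlayerID} ⊂ {MatchID, PlayerID} and {PlayerID}⁺ ⊇ {Season, TeamID} with {Season, TeamID} non-prime, there is a partial dependency; 2NF fails.

1NF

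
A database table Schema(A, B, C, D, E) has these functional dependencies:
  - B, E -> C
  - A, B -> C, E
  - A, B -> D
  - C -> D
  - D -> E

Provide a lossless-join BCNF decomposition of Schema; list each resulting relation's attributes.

Candidate key of the original relation: {A, B}.
{A, B, C, D, E}: {B, E} determines {B, C, D, E} here but is not a superkey — split on B, E -> C, D, giving {B, C, D, E} and {A, B, E}.
{B, C, D, E}: {C} determines {C, D, E} here but is not a superkey — split on C -> D, E, giving {C, D, E} and {B, C}.
{C, D, E}: {D} determines {D, E} here but is not a superkey — split on D -> E, giving {D, E} and {C, D}.
{D, E} has no BCNF violation.
{C, D} has no BCNF violation.
{B, C} has no BCNF violation.
{A, B, E} has no BCNF violation.

{A, B, E}; {B, C}; {C, D}; {D, E}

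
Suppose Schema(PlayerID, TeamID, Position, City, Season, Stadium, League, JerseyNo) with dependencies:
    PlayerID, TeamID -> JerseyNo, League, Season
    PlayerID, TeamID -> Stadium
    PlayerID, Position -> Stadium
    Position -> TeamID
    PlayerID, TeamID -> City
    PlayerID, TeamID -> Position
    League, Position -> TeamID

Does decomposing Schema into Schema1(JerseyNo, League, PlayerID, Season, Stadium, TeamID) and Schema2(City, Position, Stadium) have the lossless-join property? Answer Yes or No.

No

Schema1 ∩ Schema2 = {Stadium}; its closure under F is {Stadium}.
The closure covers neither Schema1 nor Schema2 entirely; the join is not lossless.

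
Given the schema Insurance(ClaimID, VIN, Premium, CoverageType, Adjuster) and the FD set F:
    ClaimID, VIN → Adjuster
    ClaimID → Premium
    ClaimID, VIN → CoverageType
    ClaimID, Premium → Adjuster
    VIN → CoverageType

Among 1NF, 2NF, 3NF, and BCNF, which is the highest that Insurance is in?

Candidate key: {ClaimID, VIN}. Prime attributes: {ClaimID, VIN}.
For ClaimID → Premium we have {ClaimID}⁺ = {Adjuster, ClaimID, Premium}; {ClaimID} is not a superkey, so BCNF fails.
Because {Premium} is non-prime and the left side of ClaimID → Premium is not a superkey, the relation is not in 3NF.
Since {ClaimID} ⊂ {ClaimID, VIN} and {ClaimID}⁺ ⊇ {Adjuster, Premium} with {Adjuster, Premium} non-prime, there is a partial dependency; 2NF fails.

1NF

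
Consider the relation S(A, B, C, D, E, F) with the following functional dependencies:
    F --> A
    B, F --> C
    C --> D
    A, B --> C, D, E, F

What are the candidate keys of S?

{A, B}, {B, F}

Attributes never on any right-hand side: {B} — every candidate key must contain it.
{A, B}⁺ = {A, B, C, D, E, F}, which is every attribute, so {A, B} is a candidate key.
{B, F}⁺ = {A, B, C, D, E, F}, which is every attribute, so {B, F} is a candidate key.
Any other superkey properly contains one of these, so there are no further candidate keys.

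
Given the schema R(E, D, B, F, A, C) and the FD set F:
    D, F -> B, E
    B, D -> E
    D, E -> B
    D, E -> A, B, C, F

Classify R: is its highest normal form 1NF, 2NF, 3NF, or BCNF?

BCNF

Candidate keys: {B, D}, {D, E}, {D, F}. Prime attributes: {B, D, E, F}.
Each dependency's left side is a superkey — BCNF holds.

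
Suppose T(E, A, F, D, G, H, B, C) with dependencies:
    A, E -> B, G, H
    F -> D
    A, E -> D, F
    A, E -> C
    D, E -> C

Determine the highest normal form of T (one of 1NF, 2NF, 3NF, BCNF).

Candidate key: {A, E}. Prime attributes: {A, E}.
F -> D: {F}⁺ = {D, F}, which is not all of the attributes, so the left side is not a superkey — BCNF is violated.
F -> D has non-prime {D} on the right and a non-superkey on the left, so 3NF fails.
Checking every proper subset of each key, none determines a non-prime attribute — 2NF is satisfied.

2NF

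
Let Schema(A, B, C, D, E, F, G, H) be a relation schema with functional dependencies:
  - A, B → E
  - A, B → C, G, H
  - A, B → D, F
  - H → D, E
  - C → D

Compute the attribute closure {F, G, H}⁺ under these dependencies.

Start with {F, G, H}.
H → D, E applies; add {D, E} → now {D, E, F, G, H}.
No further FD applies.

{D, E, F, G, H}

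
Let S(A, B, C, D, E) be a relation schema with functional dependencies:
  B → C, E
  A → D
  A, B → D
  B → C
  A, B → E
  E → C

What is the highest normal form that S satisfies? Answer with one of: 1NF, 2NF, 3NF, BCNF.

1NF

Candidate key: {A, B}. Prime attributes: {A, B}.
B → C, E breaks BCNF: {B}⁺ = {B, C, E}, so {B} is not a superkey.
B → C, E determines the non-prime attributes {C, E} from a non-superkey — 3NF is violated.
{A} is a proper subset of the key {A, B}, and {A}⁺ contains the non-prime attribute {D} — a partial dependency, so 2NF is violated.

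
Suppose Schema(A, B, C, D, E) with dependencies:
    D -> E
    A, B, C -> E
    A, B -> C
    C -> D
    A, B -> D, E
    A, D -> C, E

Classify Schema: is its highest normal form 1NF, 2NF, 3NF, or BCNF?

Candidate key: {A, B}. Prime attributes: {A, B}.
D -> E: {D}⁺ = {D, E}, which is not all of the attributes, so the left side is not a superkey — BCNF is violated.
Because {E} is non-prime and the left side of D -> E is not a superkey, the relation is not in 3NF.
No non-prime attribute depends on a proper subset of any candidate key, so 2NF holds.

2NF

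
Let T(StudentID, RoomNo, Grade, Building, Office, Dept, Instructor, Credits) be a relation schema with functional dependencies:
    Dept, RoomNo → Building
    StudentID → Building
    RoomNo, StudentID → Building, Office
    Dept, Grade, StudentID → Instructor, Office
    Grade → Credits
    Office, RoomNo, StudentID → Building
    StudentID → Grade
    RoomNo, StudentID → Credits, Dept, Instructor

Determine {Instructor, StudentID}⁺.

{Building, Credits, Grade, Instructor, StudentID}

Start with {Instructor, StudentID}.
StudentID → Building applies; add {Building} → now {Building, Instructor, StudentID}.
StudentID → Grade applies; add {Grade} → now {Building, Grade, Instructor, StudentID}.
Grade → Credits applies; add {Credits} → now {Building, Credits, Grade, Instructor, StudentID}.
No further FD applies.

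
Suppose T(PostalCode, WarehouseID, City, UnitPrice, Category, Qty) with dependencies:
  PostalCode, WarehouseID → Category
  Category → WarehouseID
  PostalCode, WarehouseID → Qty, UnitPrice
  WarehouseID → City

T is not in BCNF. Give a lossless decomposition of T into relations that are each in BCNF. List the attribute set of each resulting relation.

Candidate keys of the original relation: {Category, PostalCode}, {PostalCode, WarehouseID}.
Within {Category, City, PostalCode, Qty, UnitPrice, WarehouseID}: {Category}⁺ ∩ {Category, City, PostalCode, Qty, UnitPrice, WarehouseID} = {Category, City, WarehouseID}, not the whole set, so Category → City, WarehouseID violates BCNF; decompose into {Category, City, WarehouseID} and {Category, PostalCode, Qty, UnitPrice}.
Within {Category, City, WarehouseID}: {WarehouseID}⁺ ∩ {Category, City, WarehouseID} = {City, WarehouseID}, not the whole set, so WarehouseID → City violates BCNF; decompose into {City, WarehouseID} and {Category, WarehouseID}.
{City, WarehouseID} is in BCNF.
{Category, WarehouseID} is in BCNF.
{Category, PostalCode, Qty, UnitPrice} is in BCNF.

{Category, PostalCode, Qty, UnitPrice}; {Category, WarehouseID}; {City, WarehouseID}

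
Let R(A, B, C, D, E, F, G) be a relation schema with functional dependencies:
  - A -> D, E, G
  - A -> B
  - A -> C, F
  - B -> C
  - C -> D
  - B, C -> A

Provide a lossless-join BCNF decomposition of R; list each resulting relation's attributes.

Candidate keys of the original relation: {A}, {B}.
Within {A, B, C, D, E, F, G}: {C}⁺ ∩ {A, B, C, D, E, F, G} = {C, D}, not the whole set, so C -> D violates BCNF; decompose into {C, D} and {A, B, C, E, F, G}.
{C, D}: every determinant is a superkey — BCNF.
{A, B, C, E, F, G}: every determinant is a superkey — BCNF.

{A, B, C, E, F, G}; {C, D}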